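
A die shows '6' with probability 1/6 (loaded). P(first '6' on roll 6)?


Geometric: P(X=6) = (1-p)^(k-1)×p = (5/6)^5×1/6 = 3125/46656

P(X=6) = 3125/46656 ≈ 6.70%


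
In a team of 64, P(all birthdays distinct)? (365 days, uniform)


P(all different) = Π(365-i)/365 for i=0..63
= (365/365)×(364/365)×...×(302/365)
= 0.002810

P ≈ 0.0028 ≈ 0.28%


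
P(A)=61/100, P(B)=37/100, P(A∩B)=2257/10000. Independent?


P(A)×P(B) = 2257/10000
P(A∩B) = 2257/10000
Equal ✓ → Independent

Yes, independent


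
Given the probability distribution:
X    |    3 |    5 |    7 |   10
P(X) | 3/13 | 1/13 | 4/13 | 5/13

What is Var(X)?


E[X] = 92/13
E[X²] = 748/13
Var(X) = E[X²] - (E[X])² = 748/13 - 8464/169 = 1260/169

Var(X) = 1260/169 ≈ 7.4556


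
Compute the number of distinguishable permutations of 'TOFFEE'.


Letters: 6, freq: {'T': 1, 'O': 1, 'F': 2, 'E': 2}
6!/(1!×1!×2!×2!) = 720/4 = 180

180


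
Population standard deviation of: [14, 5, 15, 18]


Mean = 52/4 = 13
  (14-13)²=1
  (5-13)²=64
  (15-13)²=4
  (18-13)²=25
Σ(x-μ)² = 94
σ² = 94/4 = 47/2

σ = √(47/2) ≈ 4.8477


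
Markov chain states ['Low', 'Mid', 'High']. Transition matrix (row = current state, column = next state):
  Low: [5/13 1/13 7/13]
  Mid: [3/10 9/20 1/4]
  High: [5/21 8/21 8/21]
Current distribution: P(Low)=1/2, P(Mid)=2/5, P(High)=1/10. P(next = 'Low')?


P(next=Low) = Σᵢ P(now=i)×P(i→Low)
= 1/2×5/13 + 2/5×3/10 + 1/10×5/21
= 5/26 + 3/25 + 1/42 = 2294/6825

P = 2294/6825 ≈ 0.3361


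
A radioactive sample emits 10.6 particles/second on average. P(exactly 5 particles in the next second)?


Poisson(λ=10.6): P(X=5) = e^(-λ)×λ^k/k!
= e^(-10.6) × 10.6^5 / 5!
≈ 2.491600973e-05 × 133822.55776 / 120 ≈ 0.027786

P(X=5) ≈ 0.027786 ≈ 2.78%


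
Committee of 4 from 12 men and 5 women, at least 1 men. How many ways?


Count by #men:
  1M,3W: C(12,1)×C(5,3)=120
  2M,2W: C(12,2)×C(5,2)=660
  3M,1W: C(12,3)×C(5,1)=1100
  4M,0W: C(12,4)×C(5,0)=495
Total = 2375

2375


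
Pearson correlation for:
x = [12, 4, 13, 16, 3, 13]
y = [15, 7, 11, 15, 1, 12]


n=6, Σx=61, Σy=61, Σxy=750, Σx²=763, Σy²=765
r = (6×750 - 61×61)/√((6×763 - 61²)(6×765 - 61²))
= 779/√(857×869) = 779/√744733 ≈ 779/862.9791 ≈ 0.9027

r ≈ 0.9027


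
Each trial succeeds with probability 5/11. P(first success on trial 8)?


Geometric: P(X=8) = (1-p)^(k-1)×p = (6/11)^7×5/11 = 1399680/214358881

P(X=8) = 1399680/214358881 ≈ 0.65%


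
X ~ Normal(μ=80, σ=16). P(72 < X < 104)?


z₁=(72-80)/16=-0.5, z₂=(104-80)/16=1.5
P = Φ(1.5) - Φ(-0.5) = 0.933193 - 0.308538 = 0.624655 ≈ 0.6247

P(72 < X < 104) ≈ 0.6247


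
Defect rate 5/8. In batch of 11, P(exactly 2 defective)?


Binomial: P(X=2) = C(11,2)×p^2×(1-p)^9
= 55 × 25/64 × 19683/134217728 = 27064125/8589934592

P(X=2) = 27064125/8589934592 ≈ 0.32%


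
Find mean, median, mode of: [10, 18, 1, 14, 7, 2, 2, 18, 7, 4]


Sorted: [1, 2, 2, 4, 7, 7, 10, 14, 18, 18]
Mean = 83/10
Median = 7
Freq: {10: 1, 18: 2, 1: 1, 14: 1, 7: 2, 2: 2, 4: 1}
Mode: [2, 7, 18]

Mean=83/10, Median=7, Mode=[2, 7, 18]


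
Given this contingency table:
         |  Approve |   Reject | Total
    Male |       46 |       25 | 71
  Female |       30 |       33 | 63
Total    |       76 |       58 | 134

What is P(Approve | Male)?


P(Approve | Male) = 46/(46+25) = 46/71

P(Approve|Male) = 46/71 ≈ 64.79%


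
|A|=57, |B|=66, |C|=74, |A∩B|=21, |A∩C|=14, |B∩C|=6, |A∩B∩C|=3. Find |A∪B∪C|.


|A∪B∪C| = 57+66+74-21-14-6+3 = 159

|A∪B∪C| = 159


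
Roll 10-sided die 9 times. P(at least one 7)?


P(no 7)^9 = (9/10)^9 = 387420489/1000000000
P(≥1) = 1 - 387420489/1000000000 = 612579511/1000000000

P = 612579511/1000000000 ≈ 61.26%


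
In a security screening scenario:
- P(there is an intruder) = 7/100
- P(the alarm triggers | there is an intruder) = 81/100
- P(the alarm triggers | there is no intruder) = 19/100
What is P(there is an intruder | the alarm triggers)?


Using Bayes' theorem:
P(A|B) = P(B|A)·P(A) / P(B)

P(the alarm triggers) = 81/100 × 7/100 + 19/100 × 93/100
= 567/10000 + 1767/10000 = 1167/5000

P(there is an intruder|the alarm triggers) = (567/10000) / (1167/5000) = 189/778

P(there is an intruder|the alarm triggers) = 189/778 ≈ 24.29%


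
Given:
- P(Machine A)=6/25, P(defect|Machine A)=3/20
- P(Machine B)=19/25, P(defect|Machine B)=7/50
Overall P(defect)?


P(B) = Σ P(B|Aᵢ)×P(Aᵢ)
  3/20×6/25 = 9/250
  7/50×19/25 = 133/1250
Sum = 89/625

P(defect) = 89/625 ≈ 14.24%


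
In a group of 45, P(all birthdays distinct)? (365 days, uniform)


P(all different) = Π(365-i)/365 for i=0..44
= (365/365)×(364/365)×...×(321/365)
= 0.059024

P ≈ 0.0590 ≈ 5.90%


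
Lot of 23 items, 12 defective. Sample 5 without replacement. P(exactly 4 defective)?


Hypergeometric: C(12,4)×C(11,1)/C(23,5)
= 495×11/33649 = 495/3059

P(X=4) = 495/3059 ≈ 16.18%


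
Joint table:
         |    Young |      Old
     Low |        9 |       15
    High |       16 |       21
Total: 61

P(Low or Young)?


P(Low∨Young) = P(Low) + P(Young) - P(Low∧Young)
= (24 + 25 - 9)/61 = 40/61

P = 40/61 ≈ 65.57%


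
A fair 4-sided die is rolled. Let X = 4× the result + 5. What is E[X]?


E[die] = (1+4)/2 = 5/2
E[X] = 4×5/2 + 5 = 15

E[X] = 15


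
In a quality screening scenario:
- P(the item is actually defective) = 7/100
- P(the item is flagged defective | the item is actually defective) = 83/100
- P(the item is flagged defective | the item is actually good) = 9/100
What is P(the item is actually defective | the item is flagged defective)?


Using Bayes' theorem:
P(A|B) = P(B|A)·P(A) / P(B)

P(the item is flagged defective) = 83/100 × 7/100 + 9/100 × 93/100
= 581/10000 + 837/10000 = 709/5000

P(the item is actually defective|the item is flagged defective) = (581/10000) / (709/5000) = 581/1418

P(the item is actually defective|the item is flagged defective) = 581/1418 ≈ 40.97%


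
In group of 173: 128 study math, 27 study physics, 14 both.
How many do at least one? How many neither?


|A∪B| = 128+27-14 = 141
Neither = 173-141 = 32

At least one: 141; Neither: 32


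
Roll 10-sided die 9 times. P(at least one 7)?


P(no 7)^9 = (9/10)^9 = 387420489/1000000000
P(≥1) = 1 - 387420489/1000000000 = 612579511/1000000000

P = 612579511/1000000000 ≈ 61.26%


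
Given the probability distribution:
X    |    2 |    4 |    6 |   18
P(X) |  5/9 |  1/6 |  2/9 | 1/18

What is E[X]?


E[X] = Σ x·P(X=x)
= (2)×(5/9) + (4)×(1/6) + (6)×(2/9) + (18)×(1/18)
= 37/9

E[X] = 37/9


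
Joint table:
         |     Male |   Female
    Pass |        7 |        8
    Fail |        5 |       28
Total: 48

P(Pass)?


P(Pass) = (7+8)/48 = 15/48 = 5/16

P(Pass) = 5/16 ≈ 31.25%


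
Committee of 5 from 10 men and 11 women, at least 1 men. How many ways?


Count by #men:
  1M,4W: C(10,1)×C(11,4)=3300
  2M,3W: C(10,2)×C(11,3)=7425
  3M,2W: C(10,3)×C(11,2)=6600
  4M,1W: C(10,4)×C(11,1)=2310
  5M,0W: C(10,5)×C(11,0)=252
Total = 19887

19887


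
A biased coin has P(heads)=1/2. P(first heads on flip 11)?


Geometric: P(X=11) = (1-p)^(k-1)×p = (1/2)^10×1/2 = 1/2048

P(X=11) = 1/2048 ≈ 0.05%


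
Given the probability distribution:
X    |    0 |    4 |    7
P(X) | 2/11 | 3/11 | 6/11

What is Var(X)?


E[X] = 54/11
E[X²] = 342/11
Var(X) = E[X²] - (E[X])² = 342/11 - 2916/121 = 846/121

Var(X) = 846/121 ≈ 6.9917


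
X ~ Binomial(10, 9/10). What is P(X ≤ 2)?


P(X ≤ 2) = Σ P(X=i) for i=0..2
P(X=0) = 1/10000000000
P(X=1) = 9/1000000000
P(X=2) = 729/2000000000
Sum = 467/1250000000

P(X ≤ 2) = 467/1250000000 ≈ 0.00%


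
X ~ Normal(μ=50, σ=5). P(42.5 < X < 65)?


z₁=(42.5-50)/5=-1.5, z₂=(65-50)/5=3.0
P = Φ(3.0) - Φ(-1.5) = 0.998650 - 0.066807 = 0.931843 ≈ 0.9318

P(42.5 < X < 65) ≈ 0.9318


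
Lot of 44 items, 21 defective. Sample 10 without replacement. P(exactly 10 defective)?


Hypergeometric: C(21,10)×C(23,0)/C(44,10)
= 352716×1/2481256778 = 102/717541

P(X=10) = 102/717541 ≈ 0.01%


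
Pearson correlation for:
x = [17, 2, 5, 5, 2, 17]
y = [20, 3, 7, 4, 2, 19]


n=6, Σx=48, Σy=55, Σxy=728, Σx²=636, Σy²=839
r = (6×728 - 48×55)/√((6×636 - 48²)(6×839 - 55²))
= 1728/√(1512×2009) = 1728/√3037608 ≈ 1728/1742.8735 ≈ 0.9915

r ≈ 0.9915


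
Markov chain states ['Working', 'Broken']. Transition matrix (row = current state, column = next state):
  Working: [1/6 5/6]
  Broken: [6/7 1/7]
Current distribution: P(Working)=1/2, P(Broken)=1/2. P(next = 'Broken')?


P(next=Broken) = Σᵢ P(now=i)×P(i→Broken)
= 1/2×5/6 + 1/2×1/7
= 5/12 + 1/14 = 41/84

P = 41/84 ≈ 0.4881


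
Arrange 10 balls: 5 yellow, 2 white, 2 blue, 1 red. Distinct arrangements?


10!/(5!×2!×2!×1!) = 7560

7560


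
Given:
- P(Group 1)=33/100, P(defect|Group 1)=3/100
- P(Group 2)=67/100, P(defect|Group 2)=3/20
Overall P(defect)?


P(B) = Σ P(B|Aᵢ)×P(Aᵢ)
  3/100×33/100 = 99/10000
  3/20×67/100 = 201/2000
Sum = 69/625

P(defect) = 69/625 ≈ 11.04%


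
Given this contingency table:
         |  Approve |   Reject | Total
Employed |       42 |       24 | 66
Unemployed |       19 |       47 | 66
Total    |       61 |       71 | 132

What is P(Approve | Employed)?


P(Approve | Employed) = 42/(42+24) = 42/66 = 7/11

P(Approve|Employed) = 7/11 ≈ 63.64%


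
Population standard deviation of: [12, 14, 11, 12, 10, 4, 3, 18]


Mean = 84/8 = 21/2
  (12-21/2)²=9/4
  (14-21/2)²=49/4
  (11-21/2)²=1/4
  (12-21/2)²=9/4
  (10-21/2)²=1/4
  (4-21/2)²=169/4
  (3-21/2)²=225/4
  (18-21/2)²=225/4
Σ(x-μ)² = 172
σ² = 172/8 = 43/2

σ = √(43/2) ≈ 4.6368


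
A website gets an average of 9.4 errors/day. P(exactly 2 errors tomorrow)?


Poisson(λ=9.4): P(X=2) = e^(-λ)×λ^k/k!
= e^(-9.4) × 9.4^2 / 2!
≈ 8.272406556e-05 × 88.36 / 2 ≈ 0.003655

P(X=2) ≈ 0.003655 ≈ 0.37%


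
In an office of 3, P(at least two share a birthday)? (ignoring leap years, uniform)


P(all different) = Π(365-i)/365 for i=0..2
= 0.991796
P(match) = 1 - 0.991796 = 0.008204

P ≈ 0.0082 ≈ 0.82%


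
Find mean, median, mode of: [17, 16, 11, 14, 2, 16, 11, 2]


Sorted: [2, 2, 11, 11, 14, 16, 16, 17]
Mean = 89/8
Median = 25/2
Freq: {17: 1, 16: 2, 11: 2, 14: 1, 2: 2}
Mode: [2, 11, 16]

Mean=89/8, Median=25/2, Mode=[2, 11, 16]


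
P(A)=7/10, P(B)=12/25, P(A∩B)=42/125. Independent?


P(A)×P(B) = 42/125
P(A∩B) = 42/125
Equal ✓ → Independent

Yes, independent


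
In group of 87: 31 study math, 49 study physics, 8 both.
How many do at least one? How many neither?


|A∪B| = 31+49-8 = 72
Neither = 87-72 = 15

At least one: 72; Neither: 15


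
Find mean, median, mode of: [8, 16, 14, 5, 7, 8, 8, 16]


Sorted: [5, 7, 8, 8, 8, 14, 16, 16]
Mean = 82/8 = 41/4
Median = 8
Freq: {8: 3, 16: 2, 14: 1, 5: 1, 7: 1}
Mode: [8]

Mean=41/4, Median=8, Mode=8


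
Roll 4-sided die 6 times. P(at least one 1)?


P(no 1)^6 = (3/4)^6 = 729/4096
P(≥1) = 1 - 729/4096 = 3367/4096

P = 3367/4096 ≈ 82.20%


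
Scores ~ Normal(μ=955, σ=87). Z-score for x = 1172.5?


z = (x - μ)/σ = (1172.5 - 955)/87 = 2.5

z = 2.5


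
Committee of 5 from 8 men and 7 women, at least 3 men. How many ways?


Count by #men:
  3M,2W: C(8,3)×C(7,2)=1176
  4M,1W: C(8,4)×C(7,1)=490
  5M,0W: C(8,5)×C(7,0)=56
Total = 1722

1722


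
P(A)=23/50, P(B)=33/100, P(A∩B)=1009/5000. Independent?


P(A)×P(B) = 759/5000
P(A∩B) = 1009/5000
Not equal → NOT independent

No, not independent


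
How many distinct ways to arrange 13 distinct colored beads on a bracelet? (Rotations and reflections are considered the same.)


Free circular arrangements: rotations and reflections both identified.
(n-1)!/2 = 12!/2 = 479001600/2 = 239500800

239500800


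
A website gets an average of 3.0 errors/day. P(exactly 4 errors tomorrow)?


Poisson(λ=3.0): P(X=4) = e^(-λ)×λ^k/k!
= e^(-3.0) × 3.0^4 / 4!
≈ 0.04978706837 × 81 / 24 ≈ 0.168031

P(X=4) ≈ 0.168031 ≈ 16.80%


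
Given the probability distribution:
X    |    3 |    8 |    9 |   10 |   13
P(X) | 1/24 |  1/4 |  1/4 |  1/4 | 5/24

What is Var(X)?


E[X] = 115/12
E[X²] = 581/6
Var(X) = E[X²] - (E[X])² = 581/6 - 13225/144 = 719/144

Var(X) = 719/144 ≈ 4.9931


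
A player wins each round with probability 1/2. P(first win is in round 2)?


Geometric: P(X=2) = (1-p)^(k-1)×p = (1/2)^1×1/2 = 1/4

P(X=2) = 1/4 ≈ 25.00%


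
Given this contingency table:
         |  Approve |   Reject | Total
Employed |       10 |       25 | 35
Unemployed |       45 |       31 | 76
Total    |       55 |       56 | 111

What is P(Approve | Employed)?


P(Approve | Employed) = 10/(10+25) = 10/35 = 2/7

P(Approve|Employed) = 2/7 ≈ 28.57%


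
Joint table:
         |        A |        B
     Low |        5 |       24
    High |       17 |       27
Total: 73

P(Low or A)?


P(Low∨A) = P(Low) + P(A) - P(Low∧A)
= (29 + 22 - 5)/73 = 46/73

P = 46/73 ≈ 63.01%


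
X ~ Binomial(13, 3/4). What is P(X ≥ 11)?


P(X ≥ 11) = Σ P(X=i) for i=11..13
P(X=11) = 6908733/33554432
P(X=12) = 6908733/67108864
P(X=13) = 1594323/67108864
Sum = 11160261/33554432

P(X ≥ 11) = 11160261/33554432 ≈ 33.26%


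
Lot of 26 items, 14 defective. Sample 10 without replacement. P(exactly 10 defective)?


Hypergeometric: C(14,10)×C(12,0)/C(26,10)
= 1001×1/5311735 = 7/37145

P(X=10) = 7/37145 ≈ 0.02%


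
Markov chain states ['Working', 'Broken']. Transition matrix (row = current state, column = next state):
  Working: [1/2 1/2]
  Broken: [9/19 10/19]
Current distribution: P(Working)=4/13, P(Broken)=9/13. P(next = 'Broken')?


P(next=Broken) = Σᵢ P(now=i)×P(i→Broken)
= 4/13×1/2 + 9/13×10/19
= 2/13 + 90/247 = 128/247

P = 128/247 ≈ 0.5182


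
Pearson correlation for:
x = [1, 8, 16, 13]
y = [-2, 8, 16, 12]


n=4, Σx=38, Σy=34, Σxy=474, Σx²=490, Σy²=468
r = (4×474 - 38×34)/√((4×490 - 38²)(4×468 - 34²))
= 604/√(516×716) = 604/√369456 ≈ 604/607.8289 ≈ 0.9937

r ≈ 0.9937


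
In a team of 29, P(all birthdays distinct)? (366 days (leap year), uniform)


P(all different) = Π(366-i)/366 for i=0..28
= (366/366)×(365/366)×...×(338/366)
= 0.320056

P ≈ 0.3201 ≈ 32.01%


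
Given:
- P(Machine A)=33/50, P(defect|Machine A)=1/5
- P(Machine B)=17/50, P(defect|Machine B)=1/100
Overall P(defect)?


P(B) = Σ P(B|Aᵢ)×P(Aᵢ)
  1/5×33/50 = 33/250
  1/100×17/50 = 17/5000
Sum = 677/5000

P(defect) = 677/5000 ≈ 13.54%


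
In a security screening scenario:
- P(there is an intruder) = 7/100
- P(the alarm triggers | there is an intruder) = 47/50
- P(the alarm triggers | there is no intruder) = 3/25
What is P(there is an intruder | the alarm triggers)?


Using Bayes' theorem:
P(A|B) = P(B|A)·P(A) / P(B)

P(the alarm triggers) = 47/50 × 7/100 + 3/25 × 93/100
= 329/5000 + 279/2500 = 887/5000

P(there is an intruder|the alarm triggers) = (329/5000) / (887/5000) = 329/887

P(there is an intruder|the alarm triggers) = 329/887 ≈ 37.09%


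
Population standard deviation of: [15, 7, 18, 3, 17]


Mean = 60/5 = 12
  (15-12)²=9
  (7-12)²=25
  (18-12)²=36
  (3-12)²=81
  (17-12)²=25
Σ(x-μ)² = 176
σ² = 176/5

σ = √(176/5) ≈ 5.9330


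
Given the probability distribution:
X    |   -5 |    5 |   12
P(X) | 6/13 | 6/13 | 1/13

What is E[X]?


E[X] = Σ x·P(X=x)
= (-5)×(6/13) + (5)×(6/13) + (12)×(1/13)
= 12/13

E[X] = 12/13


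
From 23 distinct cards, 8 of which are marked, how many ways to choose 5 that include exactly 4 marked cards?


Choose 4 of the 8 marked cards and 1 of the other 15 cards:
C(8,4)×C(15,1) = 70×15 = 1050

1050


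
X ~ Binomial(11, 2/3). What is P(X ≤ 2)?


P(X ≤ 2) = Σ P(X=i) for i=0..2
P(X=0) = 1/177147
P(X=1) = 22/177147
P(X=2) = 220/177147
Sum = 1/729

P(X ≤ 2) = 1/729 ≈ 0.14%


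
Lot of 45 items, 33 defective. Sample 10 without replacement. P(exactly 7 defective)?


Hypergeometric: C(33,7)×C(12,3)/C(45,10)
= 4272048×220/3190187286 = 4746720/16112057

P(X=7) = 4746720/16112057 ≈ 29.46%


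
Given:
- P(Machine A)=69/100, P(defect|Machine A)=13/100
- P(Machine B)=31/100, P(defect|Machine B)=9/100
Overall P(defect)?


P(B) = Σ P(B|Aᵢ)×P(Aᵢ)
  13/100×69/100 = 897/10000
  9/100×31/100 = 279/10000
Sum = 147/1250

P(defect) = 147/1250 ≈ 11.76%


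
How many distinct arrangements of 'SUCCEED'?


Letters: 7, freq: {'S': 1, 'U': 1, 'C': 2, 'E': 2, 'D': 1}
7!/(1!×1!×2!×2!×1!) = 5040/4 = 1260

1260


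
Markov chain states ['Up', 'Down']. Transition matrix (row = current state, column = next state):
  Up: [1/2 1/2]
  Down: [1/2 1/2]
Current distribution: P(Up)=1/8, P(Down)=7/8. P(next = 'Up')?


P(next=Up) = Σᵢ P(now=i)×P(i→Up)
= 1/8×1/2 + 7/8×1/2
= 1/16 + 7/16 = 1/2

P = 1/2 ≈ 0.5000


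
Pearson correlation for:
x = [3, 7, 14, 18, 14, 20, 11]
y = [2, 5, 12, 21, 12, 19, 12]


n=7, Σx=87, Σy=83, Σxy=1267, Σx²=1295, Σy²=1263
r = (7×1267 - 87×83)/√((7×1295 - 87²)(7×1263 - 83²))
= 1648/√(1496×1952) = 1648/√2920192 ≈ 1648/1708.8569 ≈ 0.9644

r ≈ 0.9644


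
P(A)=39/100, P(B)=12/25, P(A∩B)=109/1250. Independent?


P(A)×P(B) = 117/625
P(A∩B) = 109/1250
Not equal → NOT independent

No, not independent


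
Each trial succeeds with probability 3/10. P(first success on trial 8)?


Geometric: P(X=8) = (1-p)^(k-1)×p = (7/10)^7×3/10 = 2470629/100000000

P(X=8) = 2470629/100000000 ≈ 2.47%


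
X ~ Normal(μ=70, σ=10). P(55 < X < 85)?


z₁=(55-70)/10=-1.5, z₂=(85-70)/10=1.5
P = Φ(1.5) - Φ(-1.5) = 0.933193 - 0.066807 = 0.866386 ≈ 0.8664

P(55 < X < 85) ≈ 0.8664


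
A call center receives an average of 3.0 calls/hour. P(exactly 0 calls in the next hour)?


Poisson(λ=3.0): P(X=0) = e^(-λ)×λ^k/k!
= e^(-3.0) × 3.0^0 / 0!
≈ 0.04978706837 × 1 / 1 ≈ 0.049787

P(X=0) ≈ 0.049787 ≈ 4.98%


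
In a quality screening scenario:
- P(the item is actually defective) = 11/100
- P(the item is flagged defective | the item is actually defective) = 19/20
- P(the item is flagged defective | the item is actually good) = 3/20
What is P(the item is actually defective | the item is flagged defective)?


Using Bayes' theorem:
P(A|B) = P(B|A)·P(A) / P(B)

P(the item is flagged defective) = 19/20 × 11/100 + 3/20 × 89/100
= 209/2000 + 267/2000 = 119/500

P(the item is actually defective|the item is flagged defective) = (209/2000) / (119/500) = 209/476

P(the item is actually defective|the item is flagged defective) = 209/476 ≈ 43.91%


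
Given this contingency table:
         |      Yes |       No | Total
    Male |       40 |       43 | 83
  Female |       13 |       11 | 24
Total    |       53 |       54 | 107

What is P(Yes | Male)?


P(Yes | Male) = 40/(40+43) = 40/83

P(Yes|Male) = 40/83 ≈ 48.19%


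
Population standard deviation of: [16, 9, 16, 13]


Mean = 54/4 = 27/2
  (16-27/2)²=25/4
  (9-27/2)²=81/4
  (16-27/2)²=25/4
  (13-27/2)²=1/4
Σ(x-μ)² = 33
σ² = 33/4

σ = √(33/4) ≈ 2.8723


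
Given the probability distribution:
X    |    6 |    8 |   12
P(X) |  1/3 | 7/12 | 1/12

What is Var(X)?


E[X] = 23/3
E[X²] = 184/3
Var(X) = E[X²] - (E[X])² = 184/3 - 529/9 = 23/9

Var(X) = 23/9 ≈ 2.5556


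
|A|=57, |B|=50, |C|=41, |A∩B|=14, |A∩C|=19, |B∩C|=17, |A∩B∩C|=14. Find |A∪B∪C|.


|A∪B∪C| = 57+50+41-14-19-17+14 = 112

|A∪B∪C| = 112


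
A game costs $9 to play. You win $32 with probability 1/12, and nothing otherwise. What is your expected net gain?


E[gain] = (32-9)×1/12 + (-9)×11/12
= 23/12 - 33/4 = -19/3

Expected net gain = $-19/3 ≈ $-6.33


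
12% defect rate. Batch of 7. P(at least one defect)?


P(all good) = (22/25)^7 = 2494357888/6103515625
P(≥1 defect) = 3609157737/6103515625

P = 3609157737/6103515625 ≈ 59.13%


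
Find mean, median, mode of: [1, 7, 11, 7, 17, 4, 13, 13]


Sorted: [1, 4, 7, 7, 11, 13, 13, 17]
Mean = 73/8
Median = 9
Freq: {1: 1, 7: 2, 11: 1, 17: 1, 4: 1, 13: 2}
Mode: [7, 13]

Mean=73/8, Median=9, Mode=[7, 13]


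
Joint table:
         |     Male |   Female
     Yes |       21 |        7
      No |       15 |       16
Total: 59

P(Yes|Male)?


P(Yes|Male) = 21/(21+15) = 21/36 = 7/12

P = 7/12 ≈ 58.33%


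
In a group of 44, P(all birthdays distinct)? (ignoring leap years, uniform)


P(all different) = Π(365-i)/365 for i=0..43
= (365/365)×(364/365)×...×(322/365)
= 0.067115

P ≈ 0.0671 ≈ 6.71%


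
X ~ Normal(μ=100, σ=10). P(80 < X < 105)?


z₁=(80-100)/10=-2.0, z₂=(105-100)/10=0.5
P = Φ(0.5) - Φ(-2.0) = 0.691462 - 0.022750 = 0.668712 ≈ 0.6687

P(80 < X < 105) ≈ 0.6687


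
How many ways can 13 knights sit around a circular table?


Circular arrangements of 13 distinct objects: fix one position to break rotational symmetry.
(n-1)! = 12! = 479001600

479001600


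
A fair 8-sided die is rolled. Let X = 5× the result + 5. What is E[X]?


E[die] = (1+8)/2 = 9/2
E[X] = 5×9/2 + 5 = 55/2

E[X] = 55/2


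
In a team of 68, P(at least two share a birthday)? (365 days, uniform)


P(all different) = Π(365-i)/365 for i=0..67
= 0.001274
P(match) = 1 - 0.001274 = 0.998726

P ≈ 0.9987 ≈ 99.87%


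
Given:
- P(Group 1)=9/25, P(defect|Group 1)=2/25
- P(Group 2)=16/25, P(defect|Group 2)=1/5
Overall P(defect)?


P(B) = Σ P(B|Aᵢ)×P(Aᵢ)
  2/25×9/25 = 18/625
  1/5×16/25 = 16/125
Sum = 98/625

P(defect) = 98/625 ≈ 15.68%


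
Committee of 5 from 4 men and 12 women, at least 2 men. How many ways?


Count by #men:
  2M,3W: C(4,2)×C(12,3)=1320
  3M,2W: C(4,3)×C(12,2)=264
  4M,1W: C(4,4)×C(12,1)=12
Total = 1596

1596


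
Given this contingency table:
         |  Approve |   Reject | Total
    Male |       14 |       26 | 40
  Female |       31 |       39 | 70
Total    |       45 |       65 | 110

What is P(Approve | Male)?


P(Approve | Male) = 14/(14+26) = 14/40 = 7/20

P(Approve|Male) = 7/20 ≈ 35.00%


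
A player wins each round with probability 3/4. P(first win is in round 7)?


Geometric: P(X=7) = (1-p)^(k-1)×p = (1/4)^6×3/4 = 3/16384

P(X=7) = 3/16384 ≈ 0.02%


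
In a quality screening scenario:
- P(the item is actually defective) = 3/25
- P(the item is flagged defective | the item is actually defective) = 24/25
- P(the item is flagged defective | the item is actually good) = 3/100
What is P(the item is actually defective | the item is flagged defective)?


Using Bayes' theorem:
P(A|B) = P(B|A)·P(A) / P(B)

P(the item is flagged defective) = 24/25 × 3/25 + 3/100 × 22/25
= 72/625 + 33/1250 = 177/1250

P(the item is actually defective|the item is flagged defective) = (72/625) / (177/1250) = 48/59

P(the item is actually defective|the item is flagged defective) = 48/59 ≈ 81.36%


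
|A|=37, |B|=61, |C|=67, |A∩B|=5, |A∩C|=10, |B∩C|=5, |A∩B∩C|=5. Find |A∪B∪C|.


|A∪B∪C| = 37+61+67-5-10-5+5 = 150

|A∪B∪C| = 150


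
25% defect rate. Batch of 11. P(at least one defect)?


P(all good) = (3/4)^11 = 177147/4194304
P(≥1 defect) = 4017157/4194304

P = 4017157/4194304 ≈ 95.78%


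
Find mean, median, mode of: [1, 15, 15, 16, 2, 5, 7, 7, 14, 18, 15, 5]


Sorted: [1, 2, 5, 5, 7, 7, 14, 15, 15, 15, 16, 18]
Mean = 120/12 = 10
Median = 21/2
Freq: {1: 1, 15: 3, 16: 1, 2: 1, 5: 2, 7: 2, 14: 1, 18: 1}
Mode: [15]

Mean=10, Median=21/2, Mode=15


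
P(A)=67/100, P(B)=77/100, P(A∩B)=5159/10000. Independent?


P(A)×P(B) = 5159/10000
P(A∩B) = 5159/10000
Equal ✓ → Independent

Yes, independent


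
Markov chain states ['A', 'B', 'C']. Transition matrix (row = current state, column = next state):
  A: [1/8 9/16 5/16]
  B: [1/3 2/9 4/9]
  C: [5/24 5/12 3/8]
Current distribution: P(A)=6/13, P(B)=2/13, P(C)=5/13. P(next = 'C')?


P(next=C) = Σᵢ P(now=i)×P(i→C)
= 6/13×5/16 + 2/13×4/9 + 5/13×3/8
= 15/104 + 8/117 + 15/104 = 167/468

P = 167/468 ≈ 0.3568


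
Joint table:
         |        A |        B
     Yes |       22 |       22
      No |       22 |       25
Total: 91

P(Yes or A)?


P(Yes∨A) = P(Yes) + P(A) - P(Yes∧A)
= (44 + 44 - 22)/91 = 66/91

P = 66/91 ≈ 72.53%


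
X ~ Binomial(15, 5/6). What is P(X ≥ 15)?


P(X ≥ 15) = Σ P(X=i) for i=15..15
P(X=15) = 30517578125/470184984576
Sum = 30517578125/470184984576

P(X ≥ 15) = 30517578125/470184984576 ≈ 6.49%


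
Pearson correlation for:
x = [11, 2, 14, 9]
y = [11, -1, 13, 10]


n=4, Σx=36, Σy=33, Σxy=391, Σx²=402, Σy²=391
r = (4×391 - 36×33)/√((4×402 - 36²)(4×391 - 33²))
= 376/√(312×475) = 376/√148200 ≈ 376/384.9675 ≈ 0.9767

r ≈ 0.9767


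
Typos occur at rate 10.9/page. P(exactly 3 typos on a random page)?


Poisson(λ=10.9): P(X=3) = e^(-λ)×λ^k/k!
= e^(-10.9) × 10.9^3 / 3!
≈ 1.8458234e-05 × 1295.029 / 6 ≈ 0.003984

P(X=3) ≈ 0.003984 ≈ 0.40%


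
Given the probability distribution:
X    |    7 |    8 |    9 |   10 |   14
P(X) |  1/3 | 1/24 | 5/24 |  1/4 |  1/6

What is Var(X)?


E[X] = 75/8
E[X²] = 2245/24
Var(X) = E[X²] - (E[X])² = 2245/24 - 5625/64 = 1085/192

Var(X) = 1085/192 ≈ 5.6510


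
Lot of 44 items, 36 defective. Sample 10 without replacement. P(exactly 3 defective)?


Hypergeometric: C(36,3)×C(8,7)/C(44,10)
= 7140×8/2481256778 = 4080/177232627

P(X=3) = 4080/177232627 ≈ 0.00%


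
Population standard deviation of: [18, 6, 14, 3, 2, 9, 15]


Mean = 67/7
  (18-67/7)²=3481/49
  (6-67/7)²=625/49
  (14-67/7)²=961/49
  (3-67/7)²=2116/49
  (2-67/7)²=2809/49
  (9-67/7)²=16/49
  (15-67/7)²=1444/49
Σ(x-μ)² = 1636/7
σ² = (1636/7)/7 = 1636/49

σ = √(1636/49) ≈ 5.7782


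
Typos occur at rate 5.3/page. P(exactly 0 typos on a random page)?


Poisson(λ=5.3): P(X=0) = e^(-λ)×λ^k/k!
= e^(-5.3) × 5.3^0 / 0!
≈ 0.004991593907 × 1 / 1 ≈ 0.004992

P(X=0) ≈ 0.004992 ≈ 0.50%


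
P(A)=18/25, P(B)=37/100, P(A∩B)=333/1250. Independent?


P(A)×P(B) = 333/1250
P(A∩B) = 333/1250
Equal ✓ → Independent

Yes, independent


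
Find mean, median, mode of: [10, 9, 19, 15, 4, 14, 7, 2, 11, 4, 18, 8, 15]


Sorted: [2, 4, 4, 7, 8, 9, 10, 11, 14, 15, 15, 18, 19]
Mean = 136/13
Median = 10
Freq: {10: 1, 9: 1, 19: 1, 15: 2, 4: 2, 14: 1, 7: 1, 2: 1, 11: 1, 18: 1, 8: 1}
Mode: [4, 15]

Mean=136/13, Median=10, Mode=[4, 15]


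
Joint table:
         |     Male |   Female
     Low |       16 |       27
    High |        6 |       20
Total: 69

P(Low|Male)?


P(Low|Male) = 16/(16+6) = 16/22 = 8/11

P = 8/11 ≈ 72.73%


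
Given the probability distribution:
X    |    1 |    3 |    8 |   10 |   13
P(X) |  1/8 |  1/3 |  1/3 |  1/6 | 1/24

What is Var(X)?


E[X] = 6
E[X²] = 289/6
Var(X) = E[X²] - (E[X])² = 289/6 - 36 = 73/6

Var(X) = 73/6 ≈ 12.1667


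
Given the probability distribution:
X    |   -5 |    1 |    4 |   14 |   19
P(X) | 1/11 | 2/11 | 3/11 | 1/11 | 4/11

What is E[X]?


E[X] = Σ x·P(X=x)
= (-5)×(1/11) + (1)×(2/11) + (4)×(3/11) + (14)×(1/11) + (19)×(4/11)
= 9

E[X] = 9


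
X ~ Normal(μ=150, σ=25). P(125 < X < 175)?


z₁=(125-150)/25=-1.0, z₂=(175-150)/25=1.0
P = Φ(1.0) - Φ(-1.0) = 0.841345 - 0.158655 = 0.682690 ≈ 0.6827

P(125 < X < 175) ≈ 0.6827


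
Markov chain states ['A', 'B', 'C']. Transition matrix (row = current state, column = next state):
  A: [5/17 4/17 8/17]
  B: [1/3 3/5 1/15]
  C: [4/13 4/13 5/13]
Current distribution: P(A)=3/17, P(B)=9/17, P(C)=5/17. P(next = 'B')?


P(next=B) = Σᵢ P(now=i)×P(i→B)
= 3/17×4/17 + 9/17×3/5 + 5/17×4/13
= 12/289 + 27/85 + 20/221 = 8447/18785

P = 8447/18785 ≈ 0.4497


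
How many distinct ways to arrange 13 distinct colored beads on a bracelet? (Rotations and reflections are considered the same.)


Free circular arrangements: rotations and reflections both identified.
(n-1)!/2 = 12!/2 = 479001600/2 = 239500800

239500800


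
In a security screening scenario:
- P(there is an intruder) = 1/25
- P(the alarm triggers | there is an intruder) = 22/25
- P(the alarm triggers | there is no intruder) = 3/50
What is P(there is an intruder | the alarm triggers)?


Using Bayes' theorem:
P(A|B) = P(B|A)·P(A) / P(B)

P(the alarm triggers) = 22/25 × 1/25 + 3/50 × 24/25
= 22/625 + 36/625 = 58/625

P(there is an intruder|the alarm triggers) = (22/625) / (58/625) = 11/29

P(there is an intruder|the alarm triggers) = 11/29 ≈ 37.93%


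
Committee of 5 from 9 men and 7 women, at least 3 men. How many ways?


Count by #men:
  3M,2W: C(9,3)×C(7,2)=1764
  4M,1W: C(9,4)×C(7,1)=882
  5M,0W: C(9,5)×C(7,0)=126
Total = 2772

2772


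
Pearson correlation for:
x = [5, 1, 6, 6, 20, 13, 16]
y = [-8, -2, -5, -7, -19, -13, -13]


n=7, Σx=67, Σy=-67, Σxy=-871, Σx²=923, Σy²=841
r = (7×(-871) - 67×(-67))/√((7×923 - 67²)(7×841 - (-67)²))
= -1608/√(1972×1398) = -1608/√2756856 ≈ -1608/1660.3783 ≈ -0.9685

r ≈ -0.9685


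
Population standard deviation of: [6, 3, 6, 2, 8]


Mean = 25/5 = 5
  (6-5)²=1
  (3-5)²=4
  (6-5)²=1
  (2-5)²=9
  (8-5)²=9
Σ(x-μ)² = 24
σ² = 24/5

σ = √(24/5) ≈ 2.1909


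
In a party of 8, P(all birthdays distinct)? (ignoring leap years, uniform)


P(all different) = Π(365-i)/365 for i=0..7
= (365/365)×(364/365)×...×(358/365)
= 0.925665

P ≈ 0.9257 ≈ 92.57%


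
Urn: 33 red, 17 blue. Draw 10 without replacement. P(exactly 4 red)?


Hypergeometric: C(33,4)×C(17,6)/C(50,10)
= 40920×12376/10272278170 = 657696/13340621

P(X=4) = 657696/13340621 ≈ 4.93%


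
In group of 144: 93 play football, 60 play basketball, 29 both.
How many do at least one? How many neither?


|A∪B| = 93+60-29 = 124
Neither = 144-124 = 20

At least one: 124; Neither: 20


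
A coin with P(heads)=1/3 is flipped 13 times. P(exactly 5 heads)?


Binomial: P(X=5) = C(13,5)×p^5×(1-p)^8
= 1287 × 1/243 × 256/6561 = 36608/177147

P(X=5) = 36608/177147 ≈ 20.67%


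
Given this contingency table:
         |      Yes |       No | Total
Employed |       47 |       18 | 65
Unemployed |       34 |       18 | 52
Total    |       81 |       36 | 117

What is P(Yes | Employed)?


P(Yes | Employed) = 47/(47+18) = 47/65

P(Yes|Employed) = 47/65 ≈ 72.31%


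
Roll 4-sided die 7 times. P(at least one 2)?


P(no 2)^7 = (3/4)^7 = 2187/16384
P(≥1) = 1 - 2187/16384 = 14197/16384

P = 14197/16384 ≈ 86.65%


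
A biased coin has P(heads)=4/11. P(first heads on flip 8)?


Geometric: P(X=8) = (1-p)^(k-1)×p = (7/11)^7×4/11 = 3294172/214358881

P(X=8) = 3294172/214358881 ≈ 1.54%


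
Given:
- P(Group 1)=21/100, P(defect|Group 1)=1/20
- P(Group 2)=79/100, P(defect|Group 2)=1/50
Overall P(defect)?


P(B) = Σ P(B|Aᵢ)×P(Aᵢ)
  1/20×21/100 = 21/2000
  1/50×79/100 = 79/5000
Sum = 263/10000

P(defect) = 263/10000 ≈ 2.63%


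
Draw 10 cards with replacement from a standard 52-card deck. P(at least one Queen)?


P(not a Queen) = 48/52 = 12/13
P(none in 10 draws) = (12/13)^10 = 61917364224/137858491849
P(≥1 Queen) = 1 - 61917364224/137858491849 = 75941127625/137858491849

P = 75941127625/137858491849 ≈ 55.09%


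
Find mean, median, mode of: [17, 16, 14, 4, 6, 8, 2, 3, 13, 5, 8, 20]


Sorted: [2, 3, 4, 5, 6, 8, 8, 13, 14, 16, 17, 20]
Mean = 116/12 = 29/3
Median = 8
Freq: {17: 1, 16: 1, 14: 1, 4: 1, 6: 1, 8: 2, 2: 1, 3: 1, 13: 1, 5: 1, 20: 1}
Mode: [8]

Mean=29/3, Median=8, Mode=8


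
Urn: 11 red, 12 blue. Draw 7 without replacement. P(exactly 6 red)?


Hypergeometric: C(11,6)×C(12,1)/C(23,7)
= 462×12/245157 = 168/7429

P(X=6) = 168/7429 ≈ 2.26%


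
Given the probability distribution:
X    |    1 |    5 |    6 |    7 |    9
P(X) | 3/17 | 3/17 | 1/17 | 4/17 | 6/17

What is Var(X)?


E[X] = 106/17
E[X²] = 796/17
Var(X) = E[X²] - (E[X])² = 796/17 - 11236/289 = 2296/289

Var(X) = 2296/289 ≈ 7.9446


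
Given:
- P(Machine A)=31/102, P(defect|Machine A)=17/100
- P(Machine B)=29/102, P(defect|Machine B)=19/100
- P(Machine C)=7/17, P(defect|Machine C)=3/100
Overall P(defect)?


P(B) = Σ P(B|Aᵢ)×P(Aᵢ)
  17/100×31/102 = 31/600
  19/100×29/102 = 551/10200
  3/100×7/17 = 21/1700
Sum = 301/2550

P(defect) = 301/2550 ≈ 11.80%


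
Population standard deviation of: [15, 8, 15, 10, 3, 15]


Mean = 66/6 = 11
  (15-11)²=16
  (8-11)²=9
  (15-11)²=16
  (10-11)²=1
  (3-11)²=64
  (15-11)²=16
Σ(x-μ)² = 122
σ² = 122/6 = 61/3

σ = √(61/3) ≈ 4.5092


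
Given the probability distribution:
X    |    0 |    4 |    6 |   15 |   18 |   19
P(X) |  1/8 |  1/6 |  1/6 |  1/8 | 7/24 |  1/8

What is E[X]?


E[X] = Σ x·P(X=x)
= (0)×(1/8) + (4)×(1/6) + (6)×(1/6) + (15)×(1/8) + (18)×(7/24) + (19)×(1/8)
= 67/6

E[X] = 67/6


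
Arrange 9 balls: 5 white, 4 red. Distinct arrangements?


9!/(5!×4!) = 126

126


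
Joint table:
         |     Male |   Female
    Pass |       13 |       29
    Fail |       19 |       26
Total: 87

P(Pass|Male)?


P(Pass|Male) = 13/(13+19) = 13/32

P = 13/32 ≈ 40.62%


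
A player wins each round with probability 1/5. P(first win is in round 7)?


Geometric: P(X=7) = (1-p)^(k-1)×p = (4/5)^6×1/5 = 4096/78125

P(X=7) = 4096/78125 ≈ 5.24%


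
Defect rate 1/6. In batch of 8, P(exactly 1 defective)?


Binomial: P(X=1) = C(8,1)×p^1×(1-p)^7
= 8 × 1/6 × 78125/279936 = 78125/209952

P(X=1) = 78125/209952 ≈ 37.21%


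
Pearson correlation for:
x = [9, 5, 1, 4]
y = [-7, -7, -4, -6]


n=4, Σx=19, Σy=-24, Σxy=-126, Σx²=123, Σy²=150
r = (4×(-126) - 19×(-24))/√((4×123 - 19²)(4×150 - (-24)²))
= -48/√(131×24) = -48/√3144 ≈ -48/56.0714 ≈ -0.8561

r ≈ -0.8561


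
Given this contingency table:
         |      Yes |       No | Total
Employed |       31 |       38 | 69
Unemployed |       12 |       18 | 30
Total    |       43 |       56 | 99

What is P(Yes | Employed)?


P(Yes | Employed) = 31/(31+38) = 31/69

P(Yes|Employed) = 31/69 ≈ 44.93%


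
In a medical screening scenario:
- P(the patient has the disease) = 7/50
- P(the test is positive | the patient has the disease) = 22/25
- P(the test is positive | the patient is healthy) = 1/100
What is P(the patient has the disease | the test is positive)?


Using Bayes' theorem:
P(A|B) = P(B|A)·P(A) / P(B)

P(the test is positive) = 22/25 × 7/50 + 1/100 × 43/50
= 77/625 + 43/5000 = 659/5000

P(the patient has the disease|the test is positive) = (77/625) / (659/5000) = 616/659

P(the patient has the disease|the test is positive) = 616/659 ≈ 93.47%


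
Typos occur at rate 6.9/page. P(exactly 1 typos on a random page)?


Poisson(λ=6.9): P(X=1) = e^(-λ)×λ^k/k!
= e^(-6.9) × 6.9^1 / 1!
≈ 0.001007785429 × 6.9 / 1 ≈ 0.006954

P(X=1) ≈ 0.006954 ≈ 0.70%


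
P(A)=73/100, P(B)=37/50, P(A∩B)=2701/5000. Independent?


P(A)×P(B) = 2701/5000
P(A∩B) = 2701/5000
Equal ✓ → Independent

Yes, independent


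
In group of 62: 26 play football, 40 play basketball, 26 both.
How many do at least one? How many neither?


|A∪B| = 26+40-26 = 40
Neither = 62-40 = 22

At least one: 40; Neither: 22


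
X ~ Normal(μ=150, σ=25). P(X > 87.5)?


z = (87.5-150)/25 = -2.5
P(X > 87.5) = 1 - P(Z ≤ -2.5) = 1 - 0.0062 = 0.9938

P(X > 87.5) ≈ 0.9938


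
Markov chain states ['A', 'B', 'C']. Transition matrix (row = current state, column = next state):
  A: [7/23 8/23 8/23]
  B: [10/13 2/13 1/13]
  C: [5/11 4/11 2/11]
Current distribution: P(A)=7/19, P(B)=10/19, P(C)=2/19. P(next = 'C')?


P(next=C) = Σᵢ P(now=i)×P(i→C)
= 7/19×8/23 + 10/19×1/13 + 2/19×2/11
= 56/437 + 10/247 + 4/209 = 11734/62491

P = 11734/62491 ≈ 0.1878


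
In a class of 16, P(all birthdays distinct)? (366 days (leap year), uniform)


P(all different) = Π(366-i)/366 for i=0..15
= (366/366)×(365/366)×...×(351/366)
= 0.717059

P ≈ 0.7171 ≈ 71.71%


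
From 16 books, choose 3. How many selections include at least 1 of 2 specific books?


Complement: C(16,3) - C(14,3) = 560 - 364 = 196

196


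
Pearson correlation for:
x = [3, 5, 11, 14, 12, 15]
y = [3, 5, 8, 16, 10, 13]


n=6, Σx=60, Σy=55, Σxy=661, Σx²=720, Σy²=623
r = (6×661 - 60×55)/√((6×720 - 60²)(6×623 - 55²))
= 666/√(720×713) = 666/√513360 ≈ 666/716.4915 ≈ 0.9295

r ≈ 0.9295


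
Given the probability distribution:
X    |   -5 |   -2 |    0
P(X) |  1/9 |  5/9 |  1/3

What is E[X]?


E[X] = Σ x·P(X=x)
= (-5)×(1/9) + (-2)×(5/9) + (0)×(1/3)
= -5/3

E[X] = -5/3


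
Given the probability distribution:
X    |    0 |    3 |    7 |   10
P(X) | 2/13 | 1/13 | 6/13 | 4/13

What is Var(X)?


E[X] = 85/13
E[X²] = 703/13
Var(X) = E[X²] - (E[X])² = 703/13 - 7225/169 = 1914/169

Var(X) = 1914/169 ≈ 11.3254


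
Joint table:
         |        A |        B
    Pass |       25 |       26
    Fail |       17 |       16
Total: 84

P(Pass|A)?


P(Pass|A) = 25/(25+17) = 25/42

P = 25/42 ≈ 59.52%


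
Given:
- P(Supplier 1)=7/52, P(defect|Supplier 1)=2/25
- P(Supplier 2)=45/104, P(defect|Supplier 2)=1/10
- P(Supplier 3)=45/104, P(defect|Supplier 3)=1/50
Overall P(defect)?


P(B) = Σ P(B|Aᵢ)×P(Aᵢ)
  2/25×7/52 = 7/650
  1/10×45/104 = 9/208
  1/50×45/104 = 9/1040
Sum = 163/2600

P(defect) = 163/2600 ≈ 6.27%


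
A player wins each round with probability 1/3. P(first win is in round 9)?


Geometric: P(X=9) = (1-p)^(k-1)×p = (2/3)^8×1/3 = 256/19683

P(X=9) = 256/19683 ≈ 1.30%


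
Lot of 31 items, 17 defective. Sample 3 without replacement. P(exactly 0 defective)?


Hypergeometric: C(17,0)×C(14,3)/C(31,3)
= 1×364/4495 = 364/4495

P(X=0) = 364/4495 ≈ 8.10%


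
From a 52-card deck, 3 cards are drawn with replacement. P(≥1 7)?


P(not a 7) = 48/52 = 12/13
P(none in 3 draws) = (12/13)^3 = 1728/2197
P(≥1 7) = 1 - 1728/2197 = 469/2197

P = 469/2197 ≈ 21.35%


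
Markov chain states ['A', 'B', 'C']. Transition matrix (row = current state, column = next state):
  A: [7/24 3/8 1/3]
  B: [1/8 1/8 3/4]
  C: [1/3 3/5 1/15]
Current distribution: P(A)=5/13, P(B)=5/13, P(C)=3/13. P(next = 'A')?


P(next=A) = Σᵢ P(now=i)×P(i→A)
= 5/13×7/24 + 5/13×1/8 + 3/13×1/3
= 35/312 + 5/104 + 1/13 = 37/156

P = 37/156 ≈ 0.2372


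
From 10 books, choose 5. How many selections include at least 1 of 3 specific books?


Complement: C(10,5) - C(7,5) = 252 - 21 = 231

231


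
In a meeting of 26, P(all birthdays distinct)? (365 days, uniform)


P(all different) = Π(365-i)/365 for i=0..25
= (365/365)×(364/365)×...×(340/365)
= 0.401759

P ≈ 0.4018 ≈ 40.18%


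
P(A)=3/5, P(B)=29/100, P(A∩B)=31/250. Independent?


P(A)×P(B) = 87/500
P(A∩B) = 31/250
Not equal → NOT independent

No, not independent


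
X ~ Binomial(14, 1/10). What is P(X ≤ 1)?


P(X ≤ 1) = Σ P(X=i) for i=0..1
P(X=0) = 22876792454961/100000000000000
P(X=1) = 17793060798303/50000000000000
Sum = 58462914051567/100000000000000

P(X ≤ 1) = 58462914051567/100000000000000 ≈ 58.46%


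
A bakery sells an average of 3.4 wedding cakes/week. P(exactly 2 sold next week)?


Poisson(λ=3.4): P(X=2) = e^(-λ)×λ^k/k!
= e^(-3.4) × 3.4^2 / 2!
≈ 0.03337326996 × 11.56 / 2 ≈ 0.192898

P(X=2) ≈ 0.192898 ≈ 19.29%


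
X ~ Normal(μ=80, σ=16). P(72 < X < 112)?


z₁=(72-80)/16=-0.5, z₂=(112-80)/16=2.0
P = Φ(2.0) - Φ(-0.5) = 0.977250 - 0.308538 = 0.668712 ≈ 0.6687

P(72 < X < 112) ≈ 0.6687


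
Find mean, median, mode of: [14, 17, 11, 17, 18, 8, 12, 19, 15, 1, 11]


Sorted: [1, 8, 11, 11, 12, 14, 15, 17, 17, 18, 19]
Mean = 143/11 = 13
Median = 14
Freq: {14: 1, 17: 2, 11: 2, 18: 1, 8: 1, 12: 1, 19: 1, 15: 1, 1: 1}
Mode: [11, 17]

Mean=13, Median=14, Mode=[11, 17]
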